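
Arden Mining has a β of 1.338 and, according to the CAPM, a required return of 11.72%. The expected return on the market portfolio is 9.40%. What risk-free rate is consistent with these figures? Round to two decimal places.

E(R) = R_f + β(E(R_m) − R_f) = R_f(1 − β) + β·E(R_m)
11.72% = R_f × (1 − 1.338) + 1.338 × 9.40%
11.72% = R_f × -0.338 + 12.57720%
R_f = (11.72% − 12.57720%) / -0.338 = 2.54%

2.54%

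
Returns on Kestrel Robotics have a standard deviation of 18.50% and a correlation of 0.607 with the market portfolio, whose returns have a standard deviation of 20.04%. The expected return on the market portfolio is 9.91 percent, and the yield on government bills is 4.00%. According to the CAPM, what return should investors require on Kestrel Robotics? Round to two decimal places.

7.31%

β = ρ × σ_i / σ_m = 0.607 × 18.50% / 20.04% = 0.5604
MRP = 9.91% − 4.00% = 5.91%
E(R) = 4.00% + 0.5604 × 5.91% = 7.31%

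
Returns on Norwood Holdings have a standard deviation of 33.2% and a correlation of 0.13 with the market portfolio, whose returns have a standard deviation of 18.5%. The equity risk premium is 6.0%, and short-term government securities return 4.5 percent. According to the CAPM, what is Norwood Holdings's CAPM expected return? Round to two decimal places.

β = ρ × σ_i / σ_m = 0.13 × 33.2% / 18.5% = 0.2333
E(R) = 4.5% + 0.2333 × 6.0% = 5.90%

5.90%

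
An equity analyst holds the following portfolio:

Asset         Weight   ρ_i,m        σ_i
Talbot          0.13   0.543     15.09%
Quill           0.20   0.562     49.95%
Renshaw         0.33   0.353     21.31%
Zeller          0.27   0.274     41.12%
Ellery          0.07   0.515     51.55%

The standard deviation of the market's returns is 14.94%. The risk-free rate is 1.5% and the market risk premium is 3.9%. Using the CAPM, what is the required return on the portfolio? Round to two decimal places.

5.17%

β_Talbot = 0.543 × 15.09% / 14.94% = 0.5485
β_Quill = 0.562 × 49.95% / 14.94% = 1.8790
β_Renshaw = 0.353 × 21.31% / 14.94% = 0.5035
β_Zeller = 0.274 × 41.12% / 14.94% = 0.7541
β_Ellery = 0.515 × 51.55% / 14.94% = 1.7770
β_P = Σ w_i β_i = 0.13×0.5485 + 0.20×1.8790 + 0.33×0.5035 + 0.27×0.7541 + 0.07×1.7770 = 0.9413
E(R_P) = R_f + β_P × MRP = 1.5% + 0.9413 × 3.9% = 5.17%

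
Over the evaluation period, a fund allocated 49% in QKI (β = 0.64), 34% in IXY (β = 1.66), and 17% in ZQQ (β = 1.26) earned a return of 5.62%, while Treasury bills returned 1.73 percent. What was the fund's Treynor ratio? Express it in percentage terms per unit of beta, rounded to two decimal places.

β_P = 0.49×0.64 + 0.34×1.66 + 0.17×1.26 = 1.0922
Treynor = (R_P − R_f) / β_P = (5.62% − 1.73%) / 1.0922 = 3.89% / 1.0922 = 3.56%

3.56%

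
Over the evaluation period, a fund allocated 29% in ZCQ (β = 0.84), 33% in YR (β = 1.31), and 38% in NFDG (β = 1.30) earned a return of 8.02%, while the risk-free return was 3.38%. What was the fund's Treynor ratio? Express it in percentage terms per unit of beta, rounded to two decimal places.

β_P = 0.29×0.84 + 0.33×1.31 + 0.38×1.30 = 1.1699
Treynor = (R_P − R_f) / β_P = (8.02% − 3.38%) / 1.1699 = 4.64% / 1.1699 = 3.97%

3.97%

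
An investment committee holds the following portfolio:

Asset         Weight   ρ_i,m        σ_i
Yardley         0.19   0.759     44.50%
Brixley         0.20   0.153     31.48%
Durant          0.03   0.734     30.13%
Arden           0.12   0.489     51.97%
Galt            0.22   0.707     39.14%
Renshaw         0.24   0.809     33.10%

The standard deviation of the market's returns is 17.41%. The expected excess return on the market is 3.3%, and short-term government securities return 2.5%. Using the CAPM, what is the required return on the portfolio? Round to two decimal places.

β_Yardley = 0.759 × 44.50% / 17.41% = 1.9400
β_Brixley = 0.153 × 31.48% / 17.41% = 0.2766
β_Durant = 0.734 × 30.13% / 17.41% = 1.2703
β_Arden = 0.489 × 51.97% / 17.41% = 1.4597
β_Galt = 0.707 × 39.14% / 17.41% = 1.5894
β_Renshaw = 0.809 × 33.10% / 17.41% = 1.5381
β_P = Σ w_i β_i = 0.19×1.9400 + 0.20×0.2766 + 0.03×1.2703 + 0.12×1.4597 + 0.22×1.5894 + 0.24×1.5381 = 1.3560
E(R_P) = R_f + β_P × MRP = 2.5% + 1.3560 × 3.3% = 6.97%

6.97%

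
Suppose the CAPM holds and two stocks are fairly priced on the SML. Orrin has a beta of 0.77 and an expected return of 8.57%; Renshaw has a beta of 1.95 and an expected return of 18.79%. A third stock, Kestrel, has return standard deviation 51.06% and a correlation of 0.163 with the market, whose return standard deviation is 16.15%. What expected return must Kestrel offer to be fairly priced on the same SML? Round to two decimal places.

MRP = (18.79% − 8.57%) / (1.95 − 0.77) = 8.6610%
R_f = 8.57% − 0.77 × 8.6610% = 1.9010%
β_Kestrel = ρ·σ_i/σ_m = 0.163 × 51.06 / 16.15 = 0.5153
E(R_Kestrel) = R_f + β × MRP = 1.9010% + 0.5153 × 8.6610% = 6.36%

6.36%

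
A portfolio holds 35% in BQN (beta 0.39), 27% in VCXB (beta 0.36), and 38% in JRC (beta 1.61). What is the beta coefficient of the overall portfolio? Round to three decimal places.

β_P = Σ w_i β_i = 0.35×0.39 + 0.27×0.36 + 0.38×1.61 = 0.8455

0.846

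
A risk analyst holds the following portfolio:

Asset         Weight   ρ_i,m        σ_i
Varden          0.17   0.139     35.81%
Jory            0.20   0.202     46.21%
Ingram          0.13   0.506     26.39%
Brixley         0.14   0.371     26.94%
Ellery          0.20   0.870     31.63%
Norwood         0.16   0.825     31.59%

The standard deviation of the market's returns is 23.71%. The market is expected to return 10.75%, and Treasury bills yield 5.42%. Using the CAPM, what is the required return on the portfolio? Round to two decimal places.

8.91%

β_Varden = 0.139 × 35.81% / 23.71% = 0.2099
β_Jory = 0.202 × 46.21% / 23.71% = 0.3937
β_Ingram = 0.506 × 26.39% / 23.71% = 0.5632
β_Brixley = 0.371 × 26.94% / 23.71% = 0.4215
β_Ellery = 0.870 × 31.63% / 23.71% = 1.1606
β_Norwood = 0.825 × 31.59% / 23.71% = 1.0992
β_P = Σ w_i β_i = 0.17×0.2099 + 0.20×0.3937 + 0.13×0.5632 + 0.14×0.4215 + 0.20×1.1606 + 0.16×1.0992 = 0.6546
MRP = 10.75% − 5.42% = 5.33%
E(R_P) = R_f + β_P × MRP = 5.42% + 0.6546 × 5.33% = 8.91%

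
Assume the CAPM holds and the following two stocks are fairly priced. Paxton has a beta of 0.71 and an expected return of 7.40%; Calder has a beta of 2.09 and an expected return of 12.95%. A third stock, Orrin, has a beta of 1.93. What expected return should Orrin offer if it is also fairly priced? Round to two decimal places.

12.31%

MRP (SML slope) = (12.95% − 7.40%) / (2.09 − 0.71) = 5.55% / 1.38 = 4.0217%
R_f (intercept) = 7.40% − 0.71 × 4.0217% = 4.5446%
E(R_Orrin) = R_f + β × MRP = 4.5446% + 1.93 × 4.0217% = 12.31%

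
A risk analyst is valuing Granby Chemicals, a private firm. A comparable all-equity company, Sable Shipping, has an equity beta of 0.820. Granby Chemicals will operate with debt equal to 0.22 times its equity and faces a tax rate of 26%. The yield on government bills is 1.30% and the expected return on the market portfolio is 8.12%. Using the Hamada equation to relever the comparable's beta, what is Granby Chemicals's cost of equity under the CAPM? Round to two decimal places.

β_L = β_U × [1 + (1 − t)(D/E)] = 0.820 × [1 + (1 − 0.26) × 0.22]
    = 0.820 × [1 + 0.74 × 0.22] = 0.820 × 1.1628 = 0.9535
MRP = 8.12% − 1.30% = 6.82%
E(R) = R_f + β_L × MRP = 1.30% + 0.9535 × 6.82% = 7.80%

7.80%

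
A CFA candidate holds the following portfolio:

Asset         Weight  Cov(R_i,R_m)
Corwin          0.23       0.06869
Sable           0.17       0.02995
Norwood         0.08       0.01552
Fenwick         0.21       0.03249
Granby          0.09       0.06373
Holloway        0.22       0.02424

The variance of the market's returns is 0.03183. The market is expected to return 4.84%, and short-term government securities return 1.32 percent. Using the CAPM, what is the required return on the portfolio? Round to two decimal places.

5.75%

β_Corwin = 0.06869 / 0.03183 = 2.1580
β_Sable = 0.02995 / 0.03183 = 0.9409
β_Norwood = 0.01552 / 0.03183 = 0.4876
β_Fenwick = 0.03249 / 0.03183 = 1.0207
β_Granby = 0.06373 / 0.03183 = 2.0022
β_Holloway = 0.02424 / 0.03183 = 0.7615
β_P = Σ w_i β_i = 0.23×2.1580 + 0.17×0.9409 + 0.08×0.4876 + 0.21×1.0207 + 0.09×2.0022 + 0.22×0.7615 = 1.2574
MRP = 4.84% − 1.32% = 3.52%
E(R_P) = R_f + β_P × MRP = 1.32% + 1.2574 × 3.52% = 5.75%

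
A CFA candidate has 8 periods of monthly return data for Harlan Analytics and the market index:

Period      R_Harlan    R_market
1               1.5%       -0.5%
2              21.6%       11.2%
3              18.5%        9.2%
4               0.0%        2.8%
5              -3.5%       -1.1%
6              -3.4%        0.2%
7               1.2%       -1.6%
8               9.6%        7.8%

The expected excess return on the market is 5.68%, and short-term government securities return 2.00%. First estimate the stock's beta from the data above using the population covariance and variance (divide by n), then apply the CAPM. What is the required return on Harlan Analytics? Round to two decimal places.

12.09%

Mean R_i = (1.5 + 21.6 + 18.5 + 0.0 − 3.5 − 3.4 + 1.2 + 9.6) / 8 = 5.6875%
Mean R_m = (-0.5 + 11.2 + 9.2 + 2.8 − 1.1 + 0.2 − 1.6 + 7.8) / 8 = 3.5000%
Σ(R_i − R̄_i)(R_m − R̄_m) = 328.2500  ⇒  Cov = 328.2500 / 8 = 41.0313
Σ(R_m − R̄_m)² = 184.8200  ⇒  Var(R_m) = 184.8200 / 8 = 23.1025
β = Cov / Var(R_m) = 41.0313 / 23.1025 = 1.7761
E(R) = R_f + β × MRP = 2.00% + 1.7761 × 5.68% = 12.09%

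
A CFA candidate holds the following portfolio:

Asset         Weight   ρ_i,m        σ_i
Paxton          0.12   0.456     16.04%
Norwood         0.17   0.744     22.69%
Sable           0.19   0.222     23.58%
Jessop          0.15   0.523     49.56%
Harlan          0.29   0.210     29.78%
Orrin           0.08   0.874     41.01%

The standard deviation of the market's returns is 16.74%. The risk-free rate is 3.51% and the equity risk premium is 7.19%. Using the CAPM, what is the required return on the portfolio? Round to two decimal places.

β_Paxton = 0.456 × 16.04% / 16.74% = 0.4369
β_Norwood = 0.744 × 22.69% / 16.74% = 1.0084
β_Sable = 0.222 × 23.58% / 16.74% = 0.3127
β_Jessop = 0.523 × 49.56% / 16.74% = 1.5484
β_Harlan = 0.210 × 29.78% / 16.74% = 0.3736
β_Orrin = 0.874 × 41.01% / 16.74% = 2.1411
β_P = Σ w_i β_i = 0.12×0.4369 + 0.17×1.0084 + 0.19×0.3127 + 0.15×1.5484 + 0.29×0.3736 + 0.08×2.1411 = 0.7952
E(R_P) = R_f + β_P × MRP = 3.51% + 0.7952 × 7.19% = 9.23%

9.23%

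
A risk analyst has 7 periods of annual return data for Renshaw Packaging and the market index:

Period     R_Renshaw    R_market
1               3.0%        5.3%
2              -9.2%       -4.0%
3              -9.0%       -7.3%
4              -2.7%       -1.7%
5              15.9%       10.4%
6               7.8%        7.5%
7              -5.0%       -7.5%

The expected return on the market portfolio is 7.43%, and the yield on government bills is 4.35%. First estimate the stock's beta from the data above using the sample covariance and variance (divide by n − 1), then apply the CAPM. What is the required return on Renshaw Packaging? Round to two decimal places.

8.05%

Mean R_i = (3.0 − 9.2 − 9.0 − 2.7 + 15.9 + 7.8 − 5.0) / 7 = 0.1143%
Mean R_m = (5.3 − 4.0 − 7.3 − 1.7 + 10.4 + 7.5 − 7.5) / 7 = 0.3857%
Σ(R_i − R̄_i)(R_m − R̄_m) = 384.0414  ⇒  Cov = 384.0414 / 6 = 64.0069
Σ(R_m − R̄_m)² = 319.8886  ⇒  Var(R_m) = 319.8886 / 6 = 53.3148
β = Cov / Var(R_m) = 64.0069 / 53.3148 = 1.2005
MRP = 7.43% − 4.35% = 3.08%
E(R) = R_f + β × MRP = 4.35% + 1.2005 × 3.08% = 8.05%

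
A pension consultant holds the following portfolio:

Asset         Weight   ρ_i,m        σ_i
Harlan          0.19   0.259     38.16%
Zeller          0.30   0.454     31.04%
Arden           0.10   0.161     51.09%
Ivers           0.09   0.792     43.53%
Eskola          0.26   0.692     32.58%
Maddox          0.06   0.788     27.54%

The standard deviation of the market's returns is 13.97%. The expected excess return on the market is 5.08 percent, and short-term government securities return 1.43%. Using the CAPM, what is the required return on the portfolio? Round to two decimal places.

7.68%

β_Harlan = 0.259 × 38.16% / 13.97% = 0.7075
β_Zeller = 0.454 × 31.04% / 13.97% = 1.0087
β_Arden = 0.161 × 51.09% / 13.97% = 0.5888
β_Ivers = 0.792 × 43.53% / 13.97% = 2.4678
β_Eskola = 0.692 × 32.58% / 13.97% = 1.6138
β_Maddox = 0.788 × 27.54% / 13.97% = 1.5534
β_P = Σ w_i β_i = 0.19×0.7075 + 0.30×1.0087 + 0.10×0.5888 + 0.09×2.4678 + 0.26×1.6138 + 0.06×1.5534 = 1.2308
E(R_P) = R_f + β_P × MRP = 1.43% + 1.2308 × 5.08% = 7.68%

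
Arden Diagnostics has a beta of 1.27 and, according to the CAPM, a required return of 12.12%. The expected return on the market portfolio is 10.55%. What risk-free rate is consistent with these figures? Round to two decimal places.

E(R) = R_f + β(E(R_m) − R_f) = R_f(1 − β) + β·E(R_m)
12.12% = R_f × (1 − 1.27) + 1.27 × 10.55%
12.12% = R_f × -0.27 + 13.3985%
R_f = (12.12% − 13.3985%) / -0.27 = 4.74%

4.74%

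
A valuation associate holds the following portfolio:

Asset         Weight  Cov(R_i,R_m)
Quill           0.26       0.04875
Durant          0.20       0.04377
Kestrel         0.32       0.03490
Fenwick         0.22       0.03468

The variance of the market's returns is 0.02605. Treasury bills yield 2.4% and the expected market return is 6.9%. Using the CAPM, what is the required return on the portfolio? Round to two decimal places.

9.35%

β_Quill = 0.04875 / 0.02605 = 1.8714
β_Durant = 0.04377 / 0.02605 = 1.6802
β_Kestrel = 0.03490 / 0.02605 = 1.3397
β_Fenwick = 0.03468 / 0.02605 = 1.3313
β_P = Σ w_i β_i = 0.26×1.8714 + 0.20×1.6802 + 0.32×1.3397 + 0.22×1.3313 = 1.5442
MRP = 6.9% − 2.4% = 4.50%
E(R_P) = R_f + β_P × MRP = 2.4% + 1.5442 × 4.5% = 9.35%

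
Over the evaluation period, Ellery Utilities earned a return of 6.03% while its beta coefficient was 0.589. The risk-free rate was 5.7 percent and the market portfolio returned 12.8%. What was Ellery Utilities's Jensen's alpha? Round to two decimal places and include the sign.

Market excess return = 12.8% − 5.7% = 7.10%
CAPM benchmark = R_f + β(R_m − R_f) = 5.7% + 0.589 × 7.1% = 9.8819%
α = actual − benchmark = 6.03% − 9.8819% = -3.85%

-3.85%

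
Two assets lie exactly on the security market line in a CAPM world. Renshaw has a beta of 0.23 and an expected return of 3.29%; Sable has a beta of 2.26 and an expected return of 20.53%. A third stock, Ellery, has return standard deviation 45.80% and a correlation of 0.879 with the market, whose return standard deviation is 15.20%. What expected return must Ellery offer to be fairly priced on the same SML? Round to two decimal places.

23.83%

MRP = (20.53% − 3.29%) / (2.26 − 0.23) = 8.4926%
R_f = 3.29% − 0.23 × 8.4926% = 1.3367%
β_Ellery = ρ·σ_i/σ_m = 0.879 × 45.80 / 15.20 = 2.6486
E(R_Ellery) = R_f + β × MRP = 1.3367% + 2.6486 × 8.4926% = 23.83%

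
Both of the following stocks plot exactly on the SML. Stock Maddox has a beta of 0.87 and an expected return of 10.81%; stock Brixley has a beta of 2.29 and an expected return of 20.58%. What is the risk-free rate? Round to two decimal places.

Both satisfy E(R) = R_f + β·MRP, so the slope of the SML is
MRP = (20.58% − 10.81%) / (2.29 − 0.87) = 9.77% / 1.42 = 6.8803%
R_f = E(R_Maddox) − β_Maddox·MRP = 10.81% − 0.87 × 6.8803% = 4.8241%

4.82%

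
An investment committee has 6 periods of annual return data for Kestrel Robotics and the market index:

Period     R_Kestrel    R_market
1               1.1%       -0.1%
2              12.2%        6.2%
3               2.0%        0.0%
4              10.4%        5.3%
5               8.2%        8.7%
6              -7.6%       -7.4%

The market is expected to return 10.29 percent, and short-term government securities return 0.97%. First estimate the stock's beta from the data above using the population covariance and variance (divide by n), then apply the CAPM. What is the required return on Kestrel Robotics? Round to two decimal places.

12.07%

Mean R_i = (1.1 + 12.2 + 2.0 + 10.4 + 8.2 − 7.6) / 6 = 4.3833%
Mean R_m = (-0.1 + 6.2 + 0.0 + 5.3 + 8.7 − 7.4) / 6 = 2.1167%
Σ(R_i − R̄_i)(R_m − R̄_m) = 202.5617  ⇒  Cov = 202.5617 / 6 = 33.7603
Σ(R_m − R̄_m)² = 170.1083  ⇒  Var(R_m) = 170.1083 / 6 = 28.3514
β = Cov / Var(R_m) = 33.7603 / 28.3514 = 1.1908
MRP = 10.29% − 0.97% = 9.32%
E(R) = R_f + β × MRP = 0.97% + 1.1908 × 9.32% = 12.07%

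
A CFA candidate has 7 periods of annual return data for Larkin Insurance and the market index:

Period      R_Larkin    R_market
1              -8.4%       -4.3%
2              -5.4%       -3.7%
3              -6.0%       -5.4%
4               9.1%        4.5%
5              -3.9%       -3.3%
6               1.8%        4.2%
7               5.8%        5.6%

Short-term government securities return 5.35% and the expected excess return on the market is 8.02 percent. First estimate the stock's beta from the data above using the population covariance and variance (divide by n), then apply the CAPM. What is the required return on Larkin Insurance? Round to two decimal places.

Mean R_i = (-8.4 − 5.4 − 6.0 + 9.1 − 3.9 + 1.8 + 5.8) / 7 = -1.0000%
Mean R_m = (-4.3 − 3.7 − 5.4 + 4.5 − 3.3 + 4.2 + 5.6) / 7 = -0.3429%
Σ(R_i − R̄_i)(R_m − R̄_m) = 179.9600  ⇒  Cov = 179.9600 / 7 = 25.7086
Σ(R_m − R̄_m)² = 140.6571  ⇒  Var(R_m) = 140.6571 / 7 = 20.0939
β = Cov / Var(R_m) = 25.7086 / 20.0939 = 1.2794
E(R) = R_f + β × MRP = 5.35% + 1.2794 × 8.02% = 15.61%

15.61%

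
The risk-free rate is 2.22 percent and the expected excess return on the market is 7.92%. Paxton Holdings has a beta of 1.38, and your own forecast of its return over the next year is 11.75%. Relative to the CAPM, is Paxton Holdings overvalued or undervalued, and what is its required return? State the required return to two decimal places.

Required return = R_f + β·MRP = 2.22% + 1.38 × 7.92% = 13.15%
Forecast 11.75% < required 13.15% → the stock plots below the SML → overvalued.

Overvalued; required return 13.15%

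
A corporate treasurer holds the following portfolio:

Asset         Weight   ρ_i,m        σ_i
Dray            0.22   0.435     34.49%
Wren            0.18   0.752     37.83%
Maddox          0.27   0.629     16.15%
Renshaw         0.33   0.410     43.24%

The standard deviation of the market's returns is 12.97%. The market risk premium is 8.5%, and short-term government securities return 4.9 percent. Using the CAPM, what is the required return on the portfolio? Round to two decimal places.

16.05%

β_Dray = 0.435 × 34.49% / 12.97% = 1.1568
β_Wren = 0.752 × 37.83% / 12.97% = 2.1934
β_Maddox = 0.629 × 16.15% / 12.97% = 0.7832
β_Renshaw = 0.410 × 43.24% / 12.97% = 1.3669
β_P = Σ w_i β_i = 0.22×1.1568 + 0.18×2.1934 + 0.27×0.7832 + 0.33×1.3669 = 1.3118
E(R_P) = R_f + β_P × MRP = 4.9% + 1.3118 × 8.5% = 16.05%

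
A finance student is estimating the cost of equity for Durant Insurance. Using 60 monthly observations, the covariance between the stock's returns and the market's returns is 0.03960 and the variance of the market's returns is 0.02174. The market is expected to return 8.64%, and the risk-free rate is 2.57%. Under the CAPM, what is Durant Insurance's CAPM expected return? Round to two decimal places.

13.63%

β = Cov(R_i, R_m) / Var(R_m) = 0.03960 / 0.02174 = 1.8215
MRP = 8.64% − 2.57% = 6.07%
E(R) = R_f + β × MRP = 2.57% + 1.8215 × 6.07% = 13.63%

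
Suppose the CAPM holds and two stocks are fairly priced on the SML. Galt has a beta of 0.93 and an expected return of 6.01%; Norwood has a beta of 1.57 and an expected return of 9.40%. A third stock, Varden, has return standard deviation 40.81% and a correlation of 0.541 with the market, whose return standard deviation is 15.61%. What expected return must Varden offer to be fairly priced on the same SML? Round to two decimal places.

MRP = (9.40% − 6.01%) / (1.57 − 0.93) = 5.2969%
R_f = 6.01% − 0.93 × 5.2969% = 1.0839%
β_Varden = ρ·σ_i/σ_m = 0.541 × 40.81 / 15.61 = 1.4144
E(R_Varden) = R_f + β × MRP = 1.0839% + 1.4144 × 5.2969% = 8.58%

8.58%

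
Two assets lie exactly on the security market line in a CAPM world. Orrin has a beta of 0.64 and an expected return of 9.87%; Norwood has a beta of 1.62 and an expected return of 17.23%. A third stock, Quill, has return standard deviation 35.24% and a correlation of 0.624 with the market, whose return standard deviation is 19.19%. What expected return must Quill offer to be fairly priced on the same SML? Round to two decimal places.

13.67%

MRP = (17.23% − 9.87%) / (1.62 − 0.64) = 7.5102%
R_f = 9.87% − 0.64 × 7.5102% = 5.0635%
β_Quill = ρ·σ_i/σ_m = 0.624 × 35.24 / 19.19 = 1.1459
E(R_Quill) = R_f + β × MRP = 5.0635% + 1.1459 × 7.5102% = 13.67%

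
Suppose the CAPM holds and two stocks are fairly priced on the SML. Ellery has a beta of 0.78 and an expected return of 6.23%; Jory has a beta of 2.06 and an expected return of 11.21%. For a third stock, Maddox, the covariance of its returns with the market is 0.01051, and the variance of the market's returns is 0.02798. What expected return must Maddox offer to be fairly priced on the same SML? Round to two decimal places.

4.66%

MRP = (11.21% − 6.23%) / (2.06 − 0.78) = 3.8906%
R_f = 6.23% − 0.78 × 3.8906% = 3.1953%
β_Maddox = Cov / Var(R_m) = 0.01051 / 0.02798 = 0.3756
E(R_Maddox) = R_f + β × MRP = 3.1953% + 0.3756 × 3.8906% = 4.66%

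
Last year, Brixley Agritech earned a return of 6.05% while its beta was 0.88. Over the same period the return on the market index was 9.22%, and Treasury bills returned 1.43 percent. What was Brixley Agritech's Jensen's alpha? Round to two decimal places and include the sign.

-2.24%

Market excess return = 9.22% − 1.43% = 7.79%
CAPM benchmark = R_f + β(R_m − R_f) = 1.43% + 0.88 × 7.79% = 8.2852%
α = actual − benchmark = 6.05% − 8.2852% = -2.24%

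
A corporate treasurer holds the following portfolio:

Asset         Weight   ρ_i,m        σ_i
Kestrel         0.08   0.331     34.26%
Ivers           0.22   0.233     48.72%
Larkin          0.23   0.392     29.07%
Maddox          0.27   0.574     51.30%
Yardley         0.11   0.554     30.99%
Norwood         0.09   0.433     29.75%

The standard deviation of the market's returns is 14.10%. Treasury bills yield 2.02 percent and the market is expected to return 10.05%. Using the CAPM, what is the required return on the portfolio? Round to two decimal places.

11.72%

β_Kestrel = 0.331 × 34.26% / 14.10% = 0.8043
β_Ivers = 0.233 × 48.72% / 14.10% = 0.8051
β_Larkin = 0.392 × 29.07% / 14.10% = 0.8082
β_Maddox = 0.574 × 51.30% / 14.10% = 2.0884
β_Yardley = 0.554 × 30.99% / 14.10% = 1.2176
β_Norwood = 0.433 × 29.75% / 14.10% = 0.9136
β_P = Σ w_i β_i = 0.08×0.8043 + 0.22×0.8051 + 0.23×0.8082 + 0.27×2.0884 + 0.11×1.2176 + 0.09×0.9136 = 1.2074
MRP = 10.05% − 2.02% = 8.03%
E(R_P) = R_f + β_P × MRP = 2.02% + 1.2074 × 8.03% = 11.72%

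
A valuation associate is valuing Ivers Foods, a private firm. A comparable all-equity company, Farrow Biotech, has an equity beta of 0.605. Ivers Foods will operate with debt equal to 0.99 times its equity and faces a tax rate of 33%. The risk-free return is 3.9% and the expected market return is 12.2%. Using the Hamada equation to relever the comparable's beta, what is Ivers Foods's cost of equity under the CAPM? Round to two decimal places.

β_L = β_U × [1 + (1 − t)(D/E)] = 0.605 × [1 + (1 − 0.33) × 0.99]
    = 0.605 × [1 + 0.67 × 0.99] = 0.605 × 1.6633 = 1.0063
MRP = 12.2% − 3.9% = 8.30%
E(R) = R_f + β_L × MRP = 3.9% + 1.0063 × 8.3% = 12.25%

12.25%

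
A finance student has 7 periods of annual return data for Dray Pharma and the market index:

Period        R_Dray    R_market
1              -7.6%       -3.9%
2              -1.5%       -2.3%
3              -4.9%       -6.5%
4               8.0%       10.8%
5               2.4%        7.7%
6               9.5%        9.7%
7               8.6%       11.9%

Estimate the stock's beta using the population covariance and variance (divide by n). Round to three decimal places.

0.838

Mean R_i = (-7.6 − 1.5 − 4.9 + 8.0 + 2.4 + 9.5 + 8.6) / 7 = 2.0714%
Mean R_m = (-3.9 − 2.3 − 6.5 + 10.8 + 7.7 + 9.7 + 11.9) / 7 = 3.9143%
Σ(R_i − R̄_i)(R_m − R̄_m) = 307.5529  ⇒  Cov = 307.5529 / 7 = 43.9361
Σ(R_m − R̄_m)² = 367.1286  ⇒  Var(R_m) = 367.1286 / 7 = 52.4469
β = Cov / Var(R_m) = 43.9361 / 52.4469 = 0.8377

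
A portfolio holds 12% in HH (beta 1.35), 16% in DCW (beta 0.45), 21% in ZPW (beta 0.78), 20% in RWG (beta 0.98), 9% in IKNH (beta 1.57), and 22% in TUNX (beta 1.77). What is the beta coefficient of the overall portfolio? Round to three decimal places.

β_P = Σ w_i β_i = 0.12×1.35 + 0.16×0.45 + 0.21×0.78 + 0.20×0.98 + 0.09×1.57 + 0.22×1.77 = 1.1245

1.125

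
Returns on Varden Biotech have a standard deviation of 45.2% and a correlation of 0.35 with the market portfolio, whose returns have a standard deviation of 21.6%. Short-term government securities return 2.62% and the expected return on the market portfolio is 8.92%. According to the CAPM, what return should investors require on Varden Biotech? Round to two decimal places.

7.23%

β = ρ × σ_i / σ_m = 0.35 × 45.2% / 21.6% = 0.7324
MRP = 8.92% − 2.62% = 6.30%
E(R) = 2.62% + 0.7324 × 6.30% = 7.23%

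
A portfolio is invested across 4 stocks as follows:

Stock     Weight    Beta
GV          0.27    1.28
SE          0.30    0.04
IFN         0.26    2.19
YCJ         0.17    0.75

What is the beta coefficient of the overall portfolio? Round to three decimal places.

1.055

β_P = Σ w_i β_i = 0.27×1.28 + 0.30×0.04 + 0.26×2.19 + 0.17×0.75 = 1.0545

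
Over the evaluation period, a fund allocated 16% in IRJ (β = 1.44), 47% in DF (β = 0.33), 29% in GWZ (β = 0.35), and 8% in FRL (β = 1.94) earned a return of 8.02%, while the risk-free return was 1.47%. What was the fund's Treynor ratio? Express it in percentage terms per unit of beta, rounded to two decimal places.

β_P = 0.16×1.44 + 0.47×0.33 + 0.29×0.35 + 0.08×1.94 = 0.6422
Treynor = (R_P − R_f) / β_P = (8.02% − 1.47%) / 0.6422 = 6.55% / 0.6422 = 10.20%

10.20%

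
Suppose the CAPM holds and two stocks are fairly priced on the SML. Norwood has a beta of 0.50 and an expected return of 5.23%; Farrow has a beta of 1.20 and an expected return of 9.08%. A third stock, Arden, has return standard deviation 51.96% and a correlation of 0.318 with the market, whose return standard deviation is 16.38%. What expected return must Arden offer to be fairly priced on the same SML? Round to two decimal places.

MRP = (9.08% − 5.23%) / (1.20 − 0.50) = 5.5000%
R_f = 5.23% − 0.50 × 5.5000% = 2.4800%
β_Arden = ρ·σ_i/σ_m = 0.318 × 51.96 / 16.38 = 1.0087
E(R_Arden) = R_f + β × MRP = 2.4800% + 1.0087 × 5.5000% = 8.03%

8.03%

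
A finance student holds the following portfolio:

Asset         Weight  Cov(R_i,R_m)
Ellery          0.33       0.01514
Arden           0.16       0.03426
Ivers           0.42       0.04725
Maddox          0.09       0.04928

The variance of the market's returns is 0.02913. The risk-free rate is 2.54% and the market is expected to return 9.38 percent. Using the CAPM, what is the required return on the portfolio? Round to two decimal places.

10.70%

β_Ellery = 0.01514 / 0.02913 = 0.5197
β_Arden = 0.03426 / 0.02913 = 1.1761
β_Ivers = 0.04725 / 0.02913 = 1.6220
β_Maddox = 0.04928 / 0.02913 = 1.6917
β_P = Σ w_i β_i = 0.33×0.5197 + 0.16×1.1761 + 0.42×1.6220 + 0.09×1.6917 = 1.1932
MRP = 9.38% − 2.54% = 6.84%
E(R_P) = R_f + β_P × MRP = 2.54% + 1.1932 × 6.84% = 10.70%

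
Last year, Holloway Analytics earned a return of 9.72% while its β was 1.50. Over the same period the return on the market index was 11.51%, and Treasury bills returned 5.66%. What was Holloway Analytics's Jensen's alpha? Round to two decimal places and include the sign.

-4.72%

Market excess return = 11.51% − 5.66% = 5.85%
CAPM benchmark = R_f + β(R_m − R_f) = 5.66% + 1.50 × 5.85% = 14.4350%
α = actual − benchmark = 9.72% − 14.4350% = -4.72%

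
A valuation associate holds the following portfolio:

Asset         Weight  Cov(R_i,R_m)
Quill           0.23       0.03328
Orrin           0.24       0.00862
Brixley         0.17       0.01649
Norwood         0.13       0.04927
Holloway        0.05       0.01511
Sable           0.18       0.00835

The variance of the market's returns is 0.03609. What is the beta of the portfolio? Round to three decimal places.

0.587

β_Quill = 0.03328 / 0.03609 = 0.9221
β_Orrin = 0.00862 / 0.03609 = 0.2388
β_Brixley = 0.01649 / 0.03609 = 0.4569
β_Norwood = 0.04927 / 0.03609 = 1.3652
β_Holloway = 0.01511 / 0.03609 = 0.4187
β_Sable = 0.00835 / 0.03609 = 0.2314
β_P = Σ w_i β_i = 0.23×0.9221 + 0.24×0.2388 + 0.17×0.4569 + 0.13×1.3652 + 0.05×0.4187 + 0.18×0.2314 = 0.5871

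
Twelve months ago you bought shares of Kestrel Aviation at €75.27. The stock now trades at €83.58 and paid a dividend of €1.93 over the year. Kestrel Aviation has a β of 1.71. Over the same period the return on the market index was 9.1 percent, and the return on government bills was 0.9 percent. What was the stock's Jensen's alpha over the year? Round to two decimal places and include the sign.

-1.32%

Realised HPR = (P1 + D1 − P0) / P0 = (83.58 + 1.93 − 75.27) / 75.27 = 10.24 / 75.27 = 13.6044%
MRP = 9.1% − 0.9% = 8.20%
CAPM required = R_f + β·MRP = 0.9% + 1.71 × 8.2% = 14.9220%
α = realised − required = 13.6044% − 14.9220% = -1.32%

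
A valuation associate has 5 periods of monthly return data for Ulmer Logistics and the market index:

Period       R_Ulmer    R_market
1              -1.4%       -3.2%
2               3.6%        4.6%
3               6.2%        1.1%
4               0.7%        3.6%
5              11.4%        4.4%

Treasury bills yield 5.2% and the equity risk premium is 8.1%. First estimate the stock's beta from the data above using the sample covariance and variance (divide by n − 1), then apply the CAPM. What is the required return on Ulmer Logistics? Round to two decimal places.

12.28%

Mean R_i = (-1.4 + 3.6 + 6.2 + 0.7 + 11.4) / 5 = 4.1000%
Mean R_m = (-3.2 + 4.6 + 1.1 + 3.6 + 4.4) / 5 = 2.1000%
Σ(R_i − R̄_i)(R_m − R̄_m) = 37.4900  ⇒  Cov = 37.4900 / 4 = 9.3725
Σ(R_m − R̄_m)² = 42.8800  ⇒  Var(R_m) = 42.8800 / 4 = 10.7200
β = Cov / Var(R_m) = 9.3725 / 10.7200 = 0.8743
E(R) = R_f + β × MRP = 5.2% + 0.8743 × 8.1% = 12.28%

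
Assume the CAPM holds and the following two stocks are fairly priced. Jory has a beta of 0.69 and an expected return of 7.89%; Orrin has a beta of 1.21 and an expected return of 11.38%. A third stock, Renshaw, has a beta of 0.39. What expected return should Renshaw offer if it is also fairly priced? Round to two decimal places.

MRP (SML slope) = (11.38% − 7.89%) / (1.21 − 0.69) = 3.49% / 0.52 = 6.7115%
R_f (intercept) = 7.89% − 0.69 × 6.7115% = 3.2591%
E(R_Renshaw) = R_f + β × MRP = 3.2591% + 0.39 × 6.7115% = 5.88%

5.88%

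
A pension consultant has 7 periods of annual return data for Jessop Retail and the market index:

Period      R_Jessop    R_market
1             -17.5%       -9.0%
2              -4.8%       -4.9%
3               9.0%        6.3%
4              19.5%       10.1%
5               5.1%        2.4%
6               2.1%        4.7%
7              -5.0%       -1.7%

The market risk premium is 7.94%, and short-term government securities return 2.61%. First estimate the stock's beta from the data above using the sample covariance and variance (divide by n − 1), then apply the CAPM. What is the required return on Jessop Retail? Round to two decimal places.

16.09%

Mean R_i = (-17.5 − 4.8 + 9.0 + 19.5 + 5.1 + 2.1 − 5.0) / 7 = 1.2000%
Mean R_m = (-9.0 − 4.9 + 6.3 + 10.1 + 2.4 + 4.7 − 1.7) / 7 = 1.1286%
Σ(R_i − R̄_i)(R_m − R̄_m) = 455.8000  ⇒  Cov = 455.8000 / 6 = 75.9667
Σ(R_m − R̄_m)² = 268.5343  ⇒  Var(R_m) = 268.5343 / 6 = 44.7557
β = Cov / Var(R_m) = 75.9667 / 44.7557 = 1.6974
E(R) = R_f + β × MRP = 2.61% + 1.6974 × 7.94% = 16.09%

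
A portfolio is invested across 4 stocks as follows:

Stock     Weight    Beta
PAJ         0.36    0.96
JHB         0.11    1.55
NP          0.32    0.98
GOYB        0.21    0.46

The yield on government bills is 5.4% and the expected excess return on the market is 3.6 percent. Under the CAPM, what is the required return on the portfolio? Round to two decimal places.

β_P = Σ w_i β_i = 0.36×0.96 + 0.11×1.55 + 0.32×0.98 + 0.21×0.46 = 0.9263
E(R_P) = R_f + β_P × MRP = 5.4% + 0.9263 × 3.6% = 8.73%

8.73%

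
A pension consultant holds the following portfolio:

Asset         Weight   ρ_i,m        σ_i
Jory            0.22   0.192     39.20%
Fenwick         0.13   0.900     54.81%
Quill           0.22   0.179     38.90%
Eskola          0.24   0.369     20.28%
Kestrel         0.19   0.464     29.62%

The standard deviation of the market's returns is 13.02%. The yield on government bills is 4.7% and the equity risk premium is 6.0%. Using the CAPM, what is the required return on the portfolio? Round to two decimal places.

β_Jory = 0.192 × 39.20% / 13.02% = 0.5781
β_Fenwick = 0.900 × 54.81% / 13.02% = 3.7887
β_Quill = 0.179 × 38.90% / 13.02% = 0.5348
β_Eskola = 0.369 × 20.28% / 13.02% = 0.5748
β_Kestrel = 0.464 × 29.62% / 13.02% = 1.0556
β_P = Σ w_i β_i = 0.22×0.5781 + 0.13×3.7887 + 0.22×0.5348 + 0.24×0.5748 + 0.19×1.0556 = 1.0759
E(R_P) = R_f + β_P × MRP = 4.7% + 1.0759 × 6.0% = 11.16%

11.16%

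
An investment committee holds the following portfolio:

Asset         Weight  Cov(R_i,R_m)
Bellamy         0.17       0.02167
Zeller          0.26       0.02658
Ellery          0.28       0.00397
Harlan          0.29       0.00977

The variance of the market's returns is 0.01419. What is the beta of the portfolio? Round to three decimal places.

1.025

β_Bellamy = 0.02167 / 0.01419 = 1.5271
β_Zeller = 0.02658 / 0.01419 = 1.8732
β_Ellery = 0.00397 / 0.01419 = 0.2798
β_Harlan = 0.00977 / 0.01419 = 0.6885
β_P = Σ w_i β_i = 0.17×1.5271 + 0.26×1.8732 + 0.28×0.2798 + 0.29×0.6885 = 1.0246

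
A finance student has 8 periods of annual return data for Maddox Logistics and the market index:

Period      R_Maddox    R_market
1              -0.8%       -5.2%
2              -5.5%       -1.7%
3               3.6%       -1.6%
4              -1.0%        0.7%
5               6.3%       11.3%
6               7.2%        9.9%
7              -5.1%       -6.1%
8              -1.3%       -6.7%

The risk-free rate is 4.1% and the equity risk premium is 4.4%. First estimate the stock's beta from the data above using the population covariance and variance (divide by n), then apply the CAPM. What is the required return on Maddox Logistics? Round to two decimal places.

Mean R_i = (-0.8 − 5.5 + 3.6 − 1.0 + 6.3 + 7.2 − 5.1 − 1.3) / 8 = 0.4250%
Mean R_m = (-5.2 − 1.7 − 1.6 + 0.7 + 11.3 + 9.9 − 6.1 − 6.7) / 8 = 0.0750%
Σ(R_i − R̄_i)(R_m − R̄_m) = 189.0850  ⇒  Cov = 189.0850 / 8 = 23.6356
Σ(R_m − R̄_m)² = 340.7350  ⇒  Var(R_m) = 340.7350 / 8 = 42.5919
β = Cov / Var(R_m) = 23.6356 / 42.5919 = 0.5549
E(R) = R_f + β × MRP = 4.1% + 0.5549 × 4.4% = 6.54%

6.54%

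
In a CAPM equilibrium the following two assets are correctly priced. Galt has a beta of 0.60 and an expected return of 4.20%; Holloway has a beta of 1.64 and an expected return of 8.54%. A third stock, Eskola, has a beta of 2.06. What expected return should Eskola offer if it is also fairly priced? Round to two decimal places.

MRP (SML slope) = (8.54% − 4.20%) / (1.64 − 0.60) = 4.34% / 1.04 = 4.1731%
R_f (intercept) = 4.20% − 0.60 × 4.1731% = 1.6961%
E(R_Eskola) = R_f + β × MRP = 1.6961% + 2.06 × 4.1731% = 10.29%

10.29%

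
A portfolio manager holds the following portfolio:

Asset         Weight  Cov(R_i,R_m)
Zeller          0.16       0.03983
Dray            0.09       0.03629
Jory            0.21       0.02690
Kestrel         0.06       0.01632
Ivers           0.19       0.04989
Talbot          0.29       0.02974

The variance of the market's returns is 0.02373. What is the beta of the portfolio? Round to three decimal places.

1.448

β_Zeller = 0.03983 / 0.02373 = 1.6785
β_Dray = 0.03629 / 0.02373 = 1.5293
β_Jory = 0.02690 / 0.02373 = 1.1336
β_Kestrel = 0.01632 / 0.02373 = 0.6877
β_Ivers = 0.04989 / 0.02373 = 2.1024
β_Talbot = 0.02974 / 0.02373 = 1.2533
β_P = Σ w_i β_i = 0.16×1.6785 + 0.09×1.5293 + 0.21×1.1336 + 0.06×0.6877 + 0.19×2.1024 + 0.29×1.2533 = 1.4484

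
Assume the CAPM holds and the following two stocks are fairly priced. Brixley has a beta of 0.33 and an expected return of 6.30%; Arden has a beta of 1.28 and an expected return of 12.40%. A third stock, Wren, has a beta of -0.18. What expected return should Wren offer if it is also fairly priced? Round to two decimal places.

3.03%

MRP (SML slope) = (12.40% − 6.30%) / (1.28 − 0.33) = 6.10% / 0.95 = 6.4211%
R_f (intercept) = 6.30% − 0.33 × 6.4211% = 4.1810%
E(R_Wren) = R_f + β × MRP = 4.1810% + -0.18 × 6.4211% = 3.03%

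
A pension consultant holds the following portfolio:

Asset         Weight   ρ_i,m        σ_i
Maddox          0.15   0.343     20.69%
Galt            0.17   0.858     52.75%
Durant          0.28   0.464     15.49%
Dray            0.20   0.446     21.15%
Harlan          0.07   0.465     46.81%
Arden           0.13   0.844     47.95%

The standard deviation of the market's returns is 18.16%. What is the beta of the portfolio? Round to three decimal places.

β_Maddox = 0.343 × 20.69% / 18.16% = 0.3908
β_Galt = 0.858 × 52.75% / 18.16% = 2.4923
β_Durant = 0.464 × 15.49% / 18.16% = 0.3958
β_Dray = 0.446 × 21.15% / 18.16% = 0.5194
β_Harlan = 0.465 × 46.81% / 18.16% = 1.1986
β_Arden = 0.844 × 47.95% / 18.16% = 2.2285
β_P = Σ w_i β_i = 0.15×0.3908 + 0.17×2.4923 + 0.28×0.3958 + 0.20×0.5194 + 0.07×1.1986 + 0.13×2.2285 = 1.0706

1.071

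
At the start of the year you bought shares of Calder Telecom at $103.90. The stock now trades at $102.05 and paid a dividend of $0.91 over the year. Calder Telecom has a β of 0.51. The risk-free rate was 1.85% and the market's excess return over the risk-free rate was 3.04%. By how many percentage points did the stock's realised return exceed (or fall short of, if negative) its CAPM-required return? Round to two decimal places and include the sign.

Realised HPR = (P1 + D1 − P0) / P0 = (102.05 + 0.91 − 103.90) / 103.90 = -0.94 / 103.90 = -0.9047%
CAPM required = R_f + β·MRP = 1.85% + 0.51 × 3.04% = 3.4004%
α = realised − required = -0.9047% − 3.4004% = -4.31%

-4.31%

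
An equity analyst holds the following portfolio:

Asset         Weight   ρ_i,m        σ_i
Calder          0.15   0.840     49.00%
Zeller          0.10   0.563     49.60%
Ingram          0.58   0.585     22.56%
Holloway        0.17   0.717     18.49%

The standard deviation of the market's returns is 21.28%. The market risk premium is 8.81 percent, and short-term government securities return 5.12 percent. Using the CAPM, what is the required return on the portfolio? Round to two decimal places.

β_Calder = 0.840 × 49.00% / 21.28% = 1.9342
β_Zeller = 0.563 × 49.60% / 21.28% = 1.3123
β_Ingram = 0.585 × 22.56% / 21.28% = 0.6202
β_Holloway = 0.717 × 18.49% / 21.28% = 0.6230
β_P = Σ w_i β_i = 0.15×1.9342 + 0.10×1.3123 + 0.58×0.6202 + 0.17×0.6230 = 0.8870
E(R_P) = R_f + β_P × MRP = 5.12% + 0.8870 × 8.81% = 12.93%

12.93%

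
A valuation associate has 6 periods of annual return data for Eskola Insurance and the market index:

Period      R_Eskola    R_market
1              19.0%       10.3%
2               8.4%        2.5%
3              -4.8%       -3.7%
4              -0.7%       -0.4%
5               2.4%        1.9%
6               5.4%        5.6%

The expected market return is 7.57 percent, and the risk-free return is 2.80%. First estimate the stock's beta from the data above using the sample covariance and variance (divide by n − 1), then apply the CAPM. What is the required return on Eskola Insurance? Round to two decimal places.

Mean R_i = (19.0 + 8.4 − 4.8 − 0.7 + 2.4 + 5.4) / 6 = 4.9500%
Mean R_m = (10.3 + 2.5 − 3.7 − 0.4 + 1.9 + 5.6) / 6 = 2.7000%
Σ(R_i − R̄_i)(R_m − R̄_m) = 189.3500  ⇒  Cov = 189.3500 / 5 = 37.8700
Σ(R_m − R̄_m)² = 117.4200  ⇒  Var(R_m) = 117.4200 / 5 = 23.4840
β = Cov / Var(R_m) = 37.8700 / 23.4840 = 1.6126
MRP = 7.57% − 2.80% = 4.77%
E(R) = R_f + β × MRP = 2.80% + 1.6126 × 4.77% = 10.49%

10.49%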